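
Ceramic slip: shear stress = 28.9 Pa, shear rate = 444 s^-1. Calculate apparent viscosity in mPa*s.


eta = tau/gamma * 1000 = 28.9/444 * 1000 = 65.1 mPa*s

65.1


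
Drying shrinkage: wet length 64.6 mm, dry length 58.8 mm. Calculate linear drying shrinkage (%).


DS = (64.6 - 58.8) / 64.6 * 100 = 8.98%

8.98


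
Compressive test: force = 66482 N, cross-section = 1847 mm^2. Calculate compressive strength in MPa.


CS = 66482 / 1847 = 36.0 MPa

36.0


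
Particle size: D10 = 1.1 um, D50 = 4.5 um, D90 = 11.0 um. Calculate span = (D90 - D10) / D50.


Span = (11.0 - 1.1) / 4.5 = 9.9 / 4.5 = 2.2

2.2


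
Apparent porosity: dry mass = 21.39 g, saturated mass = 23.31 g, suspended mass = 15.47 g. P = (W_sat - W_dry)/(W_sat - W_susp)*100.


P = (23.31 - 21.39) / (23.31 - 15.47) * 100 = 1.92 / 7.84 * 100 = 24.5%

24.5


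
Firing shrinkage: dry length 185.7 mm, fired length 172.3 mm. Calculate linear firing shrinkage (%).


FS = (185.7 - 172.3) / 185.7 * 100 = 7.22%

7.22


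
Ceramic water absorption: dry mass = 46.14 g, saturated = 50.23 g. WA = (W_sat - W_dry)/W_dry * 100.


WA = (50.23 - 46.14) / 46.14 * 100 = 8.86%

8.86


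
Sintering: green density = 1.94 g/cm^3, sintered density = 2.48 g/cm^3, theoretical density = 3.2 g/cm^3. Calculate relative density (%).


Relative = 2.48 / 3.2 * 100 = 77.5%

77.5


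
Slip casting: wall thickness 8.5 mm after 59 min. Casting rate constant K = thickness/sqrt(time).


K = 8.5 / sqrt(59) = 8.5 / 7.6811 = 1.107 mm/min^0.5

1.107


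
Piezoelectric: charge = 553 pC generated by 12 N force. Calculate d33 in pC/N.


d33 = 553 / 12 = 46.1 pC/N

46.1


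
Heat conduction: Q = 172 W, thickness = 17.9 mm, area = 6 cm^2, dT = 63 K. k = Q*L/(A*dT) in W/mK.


k = 172*17.9/1000/(6/10000*63) = 81.45 W/mK

81.45


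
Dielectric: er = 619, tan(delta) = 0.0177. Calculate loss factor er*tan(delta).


Loss = 619 * 0.0177 = 10.956

10.956


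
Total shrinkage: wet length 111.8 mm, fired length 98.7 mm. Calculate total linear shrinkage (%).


TS = (111.8 - 98.7) / 111.8 * 100 = 11.72%

11.72


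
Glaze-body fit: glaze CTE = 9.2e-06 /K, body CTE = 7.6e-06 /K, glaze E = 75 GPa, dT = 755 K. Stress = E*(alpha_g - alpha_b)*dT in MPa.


Stress = 75*1000*(9.2e-06 - 7.6e-06)*755 = 90.6 MPa

90.6


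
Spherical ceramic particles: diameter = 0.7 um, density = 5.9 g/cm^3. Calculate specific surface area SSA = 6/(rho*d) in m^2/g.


SSA = 6 / (5.9 * 0.7) = 1.453 m^2/g

1.453


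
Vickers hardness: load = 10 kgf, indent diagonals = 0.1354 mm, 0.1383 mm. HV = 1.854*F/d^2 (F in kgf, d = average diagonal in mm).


d_avg = (0.1354+0.1383)/2 = 0.13685 mm
HV = 1.854*10/0.13685^2 = 990

990


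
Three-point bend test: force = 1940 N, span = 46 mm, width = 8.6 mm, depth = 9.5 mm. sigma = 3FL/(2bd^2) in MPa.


sigma = 3*1940*46/(2*8.6*9.5^2) = 172.5 MPa

172.5


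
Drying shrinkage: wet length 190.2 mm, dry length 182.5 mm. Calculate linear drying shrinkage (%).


DS = (190.2 - 182.5) / 190.2 * 100 = 4.05%

4.05


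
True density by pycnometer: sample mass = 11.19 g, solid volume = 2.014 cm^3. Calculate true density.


TD = 11.19 / 2.014 = 5.556 g/cm^3

5.556


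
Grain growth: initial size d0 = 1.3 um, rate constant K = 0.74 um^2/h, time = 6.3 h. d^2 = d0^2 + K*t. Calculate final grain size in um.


d^2 = 1.3^2 + 0.74*6.3 = 6.352
d = sqrt(6.352) = 2.52 um

2.52


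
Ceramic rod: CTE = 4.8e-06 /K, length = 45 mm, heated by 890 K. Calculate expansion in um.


dL = 4.8e-06 * 45 * 890 * 1000 = 192.24 um

192.24


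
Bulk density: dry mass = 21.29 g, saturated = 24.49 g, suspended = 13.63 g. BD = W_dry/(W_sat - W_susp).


BD = 21.29 / (24.49 - 13.63) = 21.29 / 10.86 = 1.96 g/cm^3

1.96


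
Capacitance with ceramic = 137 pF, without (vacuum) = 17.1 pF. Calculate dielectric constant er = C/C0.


er = 137 / 17.1 = 8.01

8.01


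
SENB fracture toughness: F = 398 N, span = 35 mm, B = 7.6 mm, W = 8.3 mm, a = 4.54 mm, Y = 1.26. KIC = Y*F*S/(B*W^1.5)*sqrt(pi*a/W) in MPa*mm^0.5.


KIC = 1.26*398*35/(7.6*8.3^1.5)*sqrt(pi*4.54/8.3) = 126.61

126.61


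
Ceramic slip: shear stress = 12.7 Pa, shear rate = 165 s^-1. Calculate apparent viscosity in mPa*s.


eta = tau/gamma * 1000 = 12.7/165 * 1000 = 77.0 mPa*s

77.0


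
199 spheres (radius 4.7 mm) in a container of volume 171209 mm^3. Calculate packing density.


V_sphere = 4/3*pi*4.7^3 = 434.8928 mm^3
Total V = 199*434.8928 = 86543.6672 mm^3
PD = 86543.6672 / 171209 = 0.505

0.505


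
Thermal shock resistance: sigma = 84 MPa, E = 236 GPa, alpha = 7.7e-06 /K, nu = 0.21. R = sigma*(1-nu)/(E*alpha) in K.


R = 84*(1-0.21)/(236*1000*7.7e-06) = 37 K

37


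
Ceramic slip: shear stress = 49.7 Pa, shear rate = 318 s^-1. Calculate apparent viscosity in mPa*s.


eta = tau/gamma * 1000 = 49.7/318 * 1000 = 156.3 mPa*s

156.3


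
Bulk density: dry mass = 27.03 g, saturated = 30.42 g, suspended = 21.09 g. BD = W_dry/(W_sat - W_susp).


BD = 27.03 / (30.42 - 21.09) = 27.03 / 9.33 = 2.897 g/cm^3

2.897


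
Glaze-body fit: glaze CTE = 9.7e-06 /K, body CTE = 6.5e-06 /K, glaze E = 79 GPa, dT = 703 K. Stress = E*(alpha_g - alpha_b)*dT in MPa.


Stress = 79*1000*(9.7e-06 - 6.5e-06)*703 = 177.7 MPa

177.7


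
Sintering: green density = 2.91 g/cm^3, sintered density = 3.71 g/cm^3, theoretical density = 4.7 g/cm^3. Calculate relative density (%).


Relative = 3.71 / 4.7 * 100 = 78.9%

78.9


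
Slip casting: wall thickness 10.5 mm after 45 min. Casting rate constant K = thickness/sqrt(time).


K = 10.5 / sqrt(45) = 10.5 / 6.7082 = 1.565 mm/min^0.5

1.565


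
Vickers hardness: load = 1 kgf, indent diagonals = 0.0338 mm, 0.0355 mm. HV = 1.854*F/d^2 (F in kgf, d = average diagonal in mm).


d_avg = (0.0338+0.0355)/2 = 0.03465 mm
HV = 1.854*1/0.03465^2 = 1544

1544


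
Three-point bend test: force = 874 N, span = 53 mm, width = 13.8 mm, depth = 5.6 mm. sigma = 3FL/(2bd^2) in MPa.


sigma = 3*874*53/(2*13.8*5.6^2) = 160.6 MPa

160.6


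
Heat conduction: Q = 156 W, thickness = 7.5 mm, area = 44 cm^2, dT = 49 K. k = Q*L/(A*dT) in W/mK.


k = 156*7.5/1000/(44/10000*49) = 5.43 W/mK

5.43


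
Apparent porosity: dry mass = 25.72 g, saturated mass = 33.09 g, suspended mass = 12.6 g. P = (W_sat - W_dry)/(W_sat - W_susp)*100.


P = (33.09 - 25.72) / (33.09 - 12.6) * 100 = 7.37 / 20.49 * 100 = 36.0%

36.0


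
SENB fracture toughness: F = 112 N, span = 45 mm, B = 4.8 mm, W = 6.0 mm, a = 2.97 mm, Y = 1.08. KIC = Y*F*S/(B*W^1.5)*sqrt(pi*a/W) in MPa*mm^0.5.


KIC = 1.08*112*45/(4.8*6.0^1.5)*sqrt(pi*2.97/6.0) = 96.22

96.22


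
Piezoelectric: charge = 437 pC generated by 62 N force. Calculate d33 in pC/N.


d33 = 437 / 62 = 7.0 pC/N

7.0


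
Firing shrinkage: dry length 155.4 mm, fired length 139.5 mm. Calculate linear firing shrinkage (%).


FS = (155.4 - 139.5) / 155.4 * 100 = 10.23%

10.23


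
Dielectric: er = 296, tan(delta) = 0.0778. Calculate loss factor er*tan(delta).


Loss = 296 * 0.0778 = 23.029

23.029


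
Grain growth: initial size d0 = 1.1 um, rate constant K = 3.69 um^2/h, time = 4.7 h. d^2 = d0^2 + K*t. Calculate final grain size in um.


d^2 = 1.1^2 + 3.69*4.7 = 18.553
d = sqrt(18.553) = 4.31 um

4.31


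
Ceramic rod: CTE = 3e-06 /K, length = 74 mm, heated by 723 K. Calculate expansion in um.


dL = 3e-06 * 74 * 723 * 1000 = 160.506 um

160.506


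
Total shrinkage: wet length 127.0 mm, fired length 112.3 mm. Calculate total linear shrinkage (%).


TS = (127.0 - 112.3) / 127.0 * 100 = 11.57%

11.57


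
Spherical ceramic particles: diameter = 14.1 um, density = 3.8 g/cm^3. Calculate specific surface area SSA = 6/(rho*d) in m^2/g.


SSA = 6 / (3.8 * 14.1) = 0.112 m^2/g

0.112


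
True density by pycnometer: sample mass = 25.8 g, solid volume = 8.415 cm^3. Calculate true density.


TD = 25.8 / 8.415 = 3.066 g/cm^3

3.066


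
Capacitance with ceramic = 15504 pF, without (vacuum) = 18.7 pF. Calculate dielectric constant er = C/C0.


er = 15504 / 18.7 = 829.09

829.09


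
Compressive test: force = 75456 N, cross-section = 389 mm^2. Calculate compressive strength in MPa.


CS = 75456 / 389 = 194.0 MPa

194.0


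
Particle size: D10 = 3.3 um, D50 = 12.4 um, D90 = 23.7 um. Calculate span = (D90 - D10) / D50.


Span = (23.7 - 3.3) / 12.4 = 20.4 / 12.4 = 1.645

1.645


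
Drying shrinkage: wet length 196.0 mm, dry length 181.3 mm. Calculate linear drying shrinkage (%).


DS = (196.0 - 181.3) / 196.0 * 100 = 7.5%

7.5


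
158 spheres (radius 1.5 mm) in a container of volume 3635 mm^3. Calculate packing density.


V_sphere = 4/3*pi*1.5^3 = 14.1372 mm^3
Total V = 158*14.1372 = 2233.6776 mm^3
PD = 2233.6776 / 3635 = 0.614

0.614


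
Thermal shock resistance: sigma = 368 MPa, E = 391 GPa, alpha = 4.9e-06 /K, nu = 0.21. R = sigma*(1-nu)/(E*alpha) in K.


R = 368*(1-0.21)/(391*1000*4.9e-06) = 152 K

152


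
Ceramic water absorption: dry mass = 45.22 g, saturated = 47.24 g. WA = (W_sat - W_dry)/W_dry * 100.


WA = (47.24 - 45.22) / 45.22 * 100 = 4.47%

4.47


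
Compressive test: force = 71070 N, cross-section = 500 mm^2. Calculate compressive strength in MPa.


CS = 71070 / 500 = 142.1 MPa

142.1


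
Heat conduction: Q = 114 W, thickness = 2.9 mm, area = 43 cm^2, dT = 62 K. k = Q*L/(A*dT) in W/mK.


k = 114*2.9/1000/(43/10000*62) = 1.24 W/mK

1.24


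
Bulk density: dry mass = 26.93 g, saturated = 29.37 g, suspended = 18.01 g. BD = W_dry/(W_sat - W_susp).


BD = 26.93 / (29.37 - 18.01) = 26.93 / 11.36 = 2.371 g/cm^3

2.371


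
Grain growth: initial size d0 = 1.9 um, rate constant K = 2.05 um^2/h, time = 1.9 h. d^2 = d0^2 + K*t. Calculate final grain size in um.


d^2 = 1.9^2 + 2.05*1.9 = 7.505
d = sqrt(7.505) = 2.74 um

2.74


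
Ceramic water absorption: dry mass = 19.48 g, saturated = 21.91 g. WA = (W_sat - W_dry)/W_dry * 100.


WA = (21.91 - 19.48) / 19.48 * 100 = 12.47%

12.47


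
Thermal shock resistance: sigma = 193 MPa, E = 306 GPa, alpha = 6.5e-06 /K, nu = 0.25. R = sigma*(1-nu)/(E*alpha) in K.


R = 193*(1-0.25)/(306*1000*6.5e-06) = 73 K

73


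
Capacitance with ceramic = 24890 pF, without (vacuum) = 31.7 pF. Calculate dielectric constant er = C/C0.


er = 24890 / 31.7 = 785.17

785.17


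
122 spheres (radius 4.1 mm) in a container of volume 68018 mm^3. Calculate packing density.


V_sphere = 4/3*pi*4.1^3 = 288.6956 mm^3
Total V = 122*288.6956 = 35220.8632 mm^3
PD = 35220.8632 / 68018 = 0.518

0.518


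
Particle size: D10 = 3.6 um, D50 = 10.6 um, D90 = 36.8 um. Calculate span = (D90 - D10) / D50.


Span = (36.8 - 3.6) / 10.6 = 33.2 / 10.6 = 3.132

3.132


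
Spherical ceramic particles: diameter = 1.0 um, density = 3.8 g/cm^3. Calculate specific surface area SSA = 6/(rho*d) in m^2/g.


SSA = 6 / (3.8 * 1.0) = 1.579 m^2/g

1.579


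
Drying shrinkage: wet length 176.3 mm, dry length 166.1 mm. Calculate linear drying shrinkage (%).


DS = (176.3 - 166.1) / 176.3 * 100 = 5.79%

5.79


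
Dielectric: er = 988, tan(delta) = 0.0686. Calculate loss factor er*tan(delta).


Loss = 988 * 0.0686 = 67.777

67.777


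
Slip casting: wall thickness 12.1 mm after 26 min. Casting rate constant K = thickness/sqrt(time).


K = 12.1 / sqrt(26) = 12.1 / 5.099 = 2.373 mm/min^0.5

2.373


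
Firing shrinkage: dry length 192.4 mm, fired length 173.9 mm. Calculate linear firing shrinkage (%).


FS = (192.4 - 173.9) / 192.4 * 100 = 9.62%

9.62


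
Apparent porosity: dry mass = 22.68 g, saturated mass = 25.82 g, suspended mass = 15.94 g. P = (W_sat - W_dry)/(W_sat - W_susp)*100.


P = (25.82 - 22.68) / (25.82 - 15.94) * 100 = 3.14 / 9.88 * 100 = 31.8%

31.8


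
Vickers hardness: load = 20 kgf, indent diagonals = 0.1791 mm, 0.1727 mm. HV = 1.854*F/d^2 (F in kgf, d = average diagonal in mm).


d_avg = (0.1791+0.1727)/2 = 0.1759 mm
HV = 1.854*20/0.1759^2 = 1198

1198


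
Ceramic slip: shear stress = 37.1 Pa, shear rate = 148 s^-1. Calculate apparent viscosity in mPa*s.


eta = tau/gamma * 1000 = 37.1/148 * 1000 = 250.7 mPa*s

250.7


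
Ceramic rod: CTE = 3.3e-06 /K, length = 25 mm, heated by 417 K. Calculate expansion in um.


dL = 3.3e-06 * 25 * 417 * 1000 = 34.403 um

34.403


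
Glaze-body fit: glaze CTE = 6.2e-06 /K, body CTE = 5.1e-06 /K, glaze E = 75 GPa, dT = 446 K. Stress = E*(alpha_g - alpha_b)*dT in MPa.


Stress = 75*1000*(6.2e-06 - 5.1e-06)*446 = 36.8 MPa

36.8


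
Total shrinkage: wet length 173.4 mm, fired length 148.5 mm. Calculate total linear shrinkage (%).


TS = (173.4 - 148.5) / 173.4 * 100 = 14.36%

14.36


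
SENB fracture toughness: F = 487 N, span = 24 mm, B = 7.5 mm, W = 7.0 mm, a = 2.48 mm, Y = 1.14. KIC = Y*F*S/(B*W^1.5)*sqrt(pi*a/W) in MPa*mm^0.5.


KIC = 1.14*487*24/(7.5*7.0^1.5)*sqrt(pi*2.48/7.0) = 101.2

101.2


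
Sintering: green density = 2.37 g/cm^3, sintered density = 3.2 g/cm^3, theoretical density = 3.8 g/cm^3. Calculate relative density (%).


Relative = 3.2 / 3.8 * 100 = 84.2%

84.2


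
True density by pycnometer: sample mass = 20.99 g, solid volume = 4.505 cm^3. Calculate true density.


TD = 20.99 / 4.505 = 4.659 g/cm^3

4.659


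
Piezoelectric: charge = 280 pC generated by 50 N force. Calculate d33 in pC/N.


d33 = 280 / 50 = 5.6 pC/N

5.6


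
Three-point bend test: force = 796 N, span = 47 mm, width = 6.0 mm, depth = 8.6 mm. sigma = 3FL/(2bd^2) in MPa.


sigma = 3*796*47/(2*6.0*8.6^2) = 126.5 MPa

126.5


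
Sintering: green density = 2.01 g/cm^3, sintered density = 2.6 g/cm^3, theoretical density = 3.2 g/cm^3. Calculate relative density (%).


Relative = 2.6 / 3.2 * 100 = 81.3%

81.3


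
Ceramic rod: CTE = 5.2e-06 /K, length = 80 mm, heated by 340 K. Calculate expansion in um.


dL = 5.2e-06 * 80 * 340 * 1000 = 141.44 um

141.44


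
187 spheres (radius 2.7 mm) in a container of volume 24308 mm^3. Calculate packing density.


V_sphere = 4/3*pi*2.7^3 = 82.448 mm^3
Total V = 187*82.448 = 15417.776 mm^3
PD = 15417.776 / 24308 = 0.634

0.634


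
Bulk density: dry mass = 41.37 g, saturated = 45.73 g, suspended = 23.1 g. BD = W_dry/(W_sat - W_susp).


BD = 41.37 / (45.73 - 23.1) = 41.37 / 22.63 = 1.828 g/cm^3

1.828


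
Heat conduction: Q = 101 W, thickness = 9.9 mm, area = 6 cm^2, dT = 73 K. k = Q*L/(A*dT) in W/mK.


k = 101*9.9/1000/(6/10000*73) = 22.83 W/mK

22.83


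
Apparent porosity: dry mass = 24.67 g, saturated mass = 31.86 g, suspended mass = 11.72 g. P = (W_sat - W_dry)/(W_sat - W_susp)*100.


P = (31.86 - 24.67) / (31.86 - 11.72) * 100 = 7.19 / 20.14 * 100 = 35.7%

35.7


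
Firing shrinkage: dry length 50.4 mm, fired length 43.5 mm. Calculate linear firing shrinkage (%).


FS = (50.4 - 43.5) / 50.4 * 100 = 13.69%

13.69


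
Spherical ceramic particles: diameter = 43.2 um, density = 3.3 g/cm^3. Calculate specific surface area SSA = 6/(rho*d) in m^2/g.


SSA = 6 / (3.3 * 43.2) = 0.042 m^2/g

0.042


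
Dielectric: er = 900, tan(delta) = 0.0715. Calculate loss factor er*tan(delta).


Loss = 900 * 0.0715 = 64.35

64.35


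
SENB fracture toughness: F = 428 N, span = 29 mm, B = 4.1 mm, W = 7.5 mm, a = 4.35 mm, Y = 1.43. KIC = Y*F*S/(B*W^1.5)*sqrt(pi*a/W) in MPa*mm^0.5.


KIC = 1.43*428*29/(4.1*7.5^1.5)*sqrt(pi*4.35/7.5) = 284.51

284.51


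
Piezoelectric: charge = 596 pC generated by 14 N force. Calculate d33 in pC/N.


d33 = 596 / 14 = 42.6 pC/N

42.6


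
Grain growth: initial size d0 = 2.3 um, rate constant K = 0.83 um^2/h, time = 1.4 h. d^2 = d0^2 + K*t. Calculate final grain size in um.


d^2 = 2.3^2 + 0.83*1.4 = 6.452
d = sqrt(6.452) = 2.54 um

2.54


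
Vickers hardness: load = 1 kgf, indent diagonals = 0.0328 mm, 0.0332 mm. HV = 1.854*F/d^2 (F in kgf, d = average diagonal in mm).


d_avg = (0.0328+0.0332)/2 = 0.033 mm
HV = 1.854*1/0.033^2 = 1702

1702


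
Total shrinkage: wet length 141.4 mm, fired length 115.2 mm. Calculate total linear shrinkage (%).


TS = (141.4 - 115.2) / 141.4 * 100 = 18.53%

18.53


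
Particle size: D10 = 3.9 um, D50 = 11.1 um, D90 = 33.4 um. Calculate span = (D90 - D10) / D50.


Span = (33.4 - 3.9) / 11.1 = 29.5 / 11.1 = 2.658

2.658


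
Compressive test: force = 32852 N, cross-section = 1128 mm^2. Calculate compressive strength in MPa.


CS = 32852 / 1128 = 29.1 MPa

29.1


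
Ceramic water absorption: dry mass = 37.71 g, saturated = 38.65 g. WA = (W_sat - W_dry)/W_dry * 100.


WA = (38.65 - 37.71) / 37.71 * 100 = 2.49%

2.49


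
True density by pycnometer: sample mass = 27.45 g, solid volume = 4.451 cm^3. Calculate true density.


TD = 27.45 / 4.451 = 6.167 g/cm^3

6.167


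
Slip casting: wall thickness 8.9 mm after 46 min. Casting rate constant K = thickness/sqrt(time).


K = 8.9 / sqrt(46) = 8.9 / 6.7823 = 1.312 mm/min^0.5

1.312


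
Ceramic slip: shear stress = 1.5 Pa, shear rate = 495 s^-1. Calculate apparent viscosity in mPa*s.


eta = tau/gamma * 1000 = 1.5/495 * 1000 = 3.0 mPa*s

3.0


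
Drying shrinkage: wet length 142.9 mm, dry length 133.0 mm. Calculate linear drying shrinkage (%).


DS = (142.9 - 133.0) / 142.9 * 100 = 6.93%

6.93


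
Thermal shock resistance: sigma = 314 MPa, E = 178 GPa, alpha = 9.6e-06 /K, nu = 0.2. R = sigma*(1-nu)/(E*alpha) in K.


R = 314*(1-0.2)/(178*1000*9.6e-06) = 147 K

147


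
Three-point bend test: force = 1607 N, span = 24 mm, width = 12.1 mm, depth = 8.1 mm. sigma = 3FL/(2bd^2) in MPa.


sigma = 3*1607*24/(2*12.1*8.1^2) = 72.9 MPa

72.9


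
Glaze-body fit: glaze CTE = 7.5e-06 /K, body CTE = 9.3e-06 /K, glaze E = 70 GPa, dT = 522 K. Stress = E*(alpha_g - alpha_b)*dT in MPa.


Stress = 70*1000*(7.5e-06 - 9.3e-06)*522 = -65.8 MPa

-65.8


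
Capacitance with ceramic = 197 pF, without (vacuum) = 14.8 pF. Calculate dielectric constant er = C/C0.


er = 197 / 14.8 = 13.31

13.31


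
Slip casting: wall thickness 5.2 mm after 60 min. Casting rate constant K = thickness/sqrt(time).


K = 5.2 / sqrt(60) = 5.2 / 7.746 = 0.671 mm/min^0.5

0.671


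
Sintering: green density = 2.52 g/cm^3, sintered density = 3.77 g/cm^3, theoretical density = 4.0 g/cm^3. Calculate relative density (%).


Relative = 3.77 / 4.0 * 100 = 94.3%

94.3


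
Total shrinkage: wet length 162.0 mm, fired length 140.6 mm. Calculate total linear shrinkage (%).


TS = (162.0 - 140.6) / 162.0 * 100 = 13.21%

13.21


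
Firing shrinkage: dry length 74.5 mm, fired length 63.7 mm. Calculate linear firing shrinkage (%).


FS = (74.5 - 63.7) / 74.5 * 100 = 14.5%

14.5


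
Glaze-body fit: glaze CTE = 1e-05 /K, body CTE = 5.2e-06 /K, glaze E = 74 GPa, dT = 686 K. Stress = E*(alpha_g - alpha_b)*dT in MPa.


Stress = 74*1000*(1e-05 - 5.2e-06)*686 = 243.7 MPa

243.7


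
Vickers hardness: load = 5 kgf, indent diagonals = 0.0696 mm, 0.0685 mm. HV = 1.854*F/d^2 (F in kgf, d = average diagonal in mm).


d_avg = (0.0696+0.0685)/2 = 0.06905 mm
HV = 1.854*5/0.06905^2 = 1944

1944


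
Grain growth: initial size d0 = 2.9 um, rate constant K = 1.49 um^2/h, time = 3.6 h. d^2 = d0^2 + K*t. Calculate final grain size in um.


d^2 = 2.9^2 + 1.49*3.6 = 13.774
d = sqrt(13.774) = 3.71 um

3.71


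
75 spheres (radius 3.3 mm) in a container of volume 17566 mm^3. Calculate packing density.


V_sphere = 4/3*pi*3.3^3 = 150.5326 mm^3
Total V = 75*150.5326 = 11289.945 mm^3
PD = 11289.945 / 17566 = 0.643

0.643


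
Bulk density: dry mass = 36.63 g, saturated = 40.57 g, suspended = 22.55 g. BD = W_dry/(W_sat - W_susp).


BD = 36.63 / (40.57 - 22.55) = 36.63 / 18.02 = 2.033 g/cm^3

2.033


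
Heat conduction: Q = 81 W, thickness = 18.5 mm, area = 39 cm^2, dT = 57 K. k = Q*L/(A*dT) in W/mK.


k = 81*18.5/1000/(39/10000*57) = 6.74 W/mK

6.74


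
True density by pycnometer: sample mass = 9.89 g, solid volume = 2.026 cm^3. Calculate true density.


TD = 9.89 / 2.026 = 4.882 g/cm^3

4.882


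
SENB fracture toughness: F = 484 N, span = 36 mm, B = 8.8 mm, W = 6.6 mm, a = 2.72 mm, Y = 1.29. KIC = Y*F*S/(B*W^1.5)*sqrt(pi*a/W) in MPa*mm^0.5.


KIC = 1.29*484*36/(8.8*6.6^1.5)*sqrt(pi*2.72/6.6) = 171.41

171.41


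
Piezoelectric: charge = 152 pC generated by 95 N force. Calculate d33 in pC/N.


d33 = 152 / 95 = 1.6 pC/N

1.6


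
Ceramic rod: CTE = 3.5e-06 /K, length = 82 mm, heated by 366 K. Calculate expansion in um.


dL = 3.5e-06 * 82 * 366 * 1000 = 105.042 um

105.042


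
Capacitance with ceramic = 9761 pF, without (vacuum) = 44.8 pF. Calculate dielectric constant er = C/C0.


er = 9761 / 44.8 = 217.88

217.88


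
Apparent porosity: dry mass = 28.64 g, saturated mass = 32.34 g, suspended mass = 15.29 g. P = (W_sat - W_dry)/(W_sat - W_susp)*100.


P = (32.34 - 28.64) / (32.34 - 15.29) * 100 = 3.7 / 17.05 * 100 = 21.7%

21.7


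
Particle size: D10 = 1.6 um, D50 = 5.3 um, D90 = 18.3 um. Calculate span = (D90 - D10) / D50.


Span = (18.3 - 1.6) / 5.3 = 16.7 / 5.3 = 3.151

3.151


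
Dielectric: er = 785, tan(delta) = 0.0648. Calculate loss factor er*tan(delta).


Loss = 785 * 0.0648 = 50.868

50.868


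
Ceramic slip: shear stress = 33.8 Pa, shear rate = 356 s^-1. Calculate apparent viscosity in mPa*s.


eta = tau/gamma * 1000 = 33.8/356 * 1000 = 94.9 mPa*s

94.9


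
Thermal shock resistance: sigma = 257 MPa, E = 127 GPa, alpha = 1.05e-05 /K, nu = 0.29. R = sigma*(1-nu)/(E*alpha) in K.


R = 257*(1-0.29)/(127*1000*1.05e-05) = 137 K

137


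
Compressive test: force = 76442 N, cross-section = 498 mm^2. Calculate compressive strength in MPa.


CS = 76442 / 498 = 153.5 MPa

153.5


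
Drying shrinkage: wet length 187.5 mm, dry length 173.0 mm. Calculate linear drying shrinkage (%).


DS = (187.5 - 173.0) / 187.5 * 100 = 7.73%

7.73


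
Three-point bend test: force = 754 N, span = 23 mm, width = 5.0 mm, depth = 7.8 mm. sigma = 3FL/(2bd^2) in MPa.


sigma = 3*754*23/(2*5.0*7.8^2) = 85.5 MPa

85.5


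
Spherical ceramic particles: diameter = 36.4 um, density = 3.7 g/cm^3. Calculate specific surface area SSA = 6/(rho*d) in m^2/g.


SSA = 6 / (3.7 * 36.4) = 0.045 m^2/g

0.045


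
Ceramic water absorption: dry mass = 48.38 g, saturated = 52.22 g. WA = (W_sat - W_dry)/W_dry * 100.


WA = (52.22 - 48.38) / 48.38 * 100 = 7.94%

7.94


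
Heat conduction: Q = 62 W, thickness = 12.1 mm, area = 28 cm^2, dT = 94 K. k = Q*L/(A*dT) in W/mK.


k = 62*12.1/1000/(28/10000*94) = 2.85 W/mK

2.85


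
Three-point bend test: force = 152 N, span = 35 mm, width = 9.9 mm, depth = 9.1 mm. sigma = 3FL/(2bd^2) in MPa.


sigma = 3*152*35/(2*9.9*9.1^2) = 9.7 MPa

9.7


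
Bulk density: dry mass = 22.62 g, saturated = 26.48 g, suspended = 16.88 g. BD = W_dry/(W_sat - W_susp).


BD = 22.62 / (26.48 - 16.88) = 22.62 / 9.6 = 2.356 g/cm^3

2.356


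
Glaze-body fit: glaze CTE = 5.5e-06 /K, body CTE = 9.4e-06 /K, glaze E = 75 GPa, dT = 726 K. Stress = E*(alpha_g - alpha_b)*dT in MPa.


Stress = 75*1000*(5.5e-06 - 9.4e-06)*726 = -212.4 MPa

-212.4


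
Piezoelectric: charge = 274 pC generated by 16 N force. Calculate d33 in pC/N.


d33 = 274 / 16 = 17.1 pC/N

17.1


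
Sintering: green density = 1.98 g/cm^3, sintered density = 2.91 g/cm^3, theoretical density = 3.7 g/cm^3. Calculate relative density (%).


Relative = 2.91 / 3.7 * 100 = 78.6%

78.6


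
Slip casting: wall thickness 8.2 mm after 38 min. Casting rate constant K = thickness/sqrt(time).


K = 8.2 / sqrt(38) = 8.2 / 6.1644 = 1.33 mm/min^0.5

1.33


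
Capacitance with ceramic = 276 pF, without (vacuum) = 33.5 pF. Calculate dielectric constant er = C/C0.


er = 276 / 33.5 = 8.24

8.24


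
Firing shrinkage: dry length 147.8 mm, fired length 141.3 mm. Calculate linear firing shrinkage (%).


FS = (147.8 - 141.3) / 147.8 * 100 = 4.4%

4.4


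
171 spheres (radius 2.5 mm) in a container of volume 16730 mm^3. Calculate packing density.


V_sphere = 4/3*pi*2.5^3 = 65.4498 mm^3
Total V = 171*65.4498 = 11191.9158 mm^3
PD = 11191.9158 / 16730 = 0.669

0.669


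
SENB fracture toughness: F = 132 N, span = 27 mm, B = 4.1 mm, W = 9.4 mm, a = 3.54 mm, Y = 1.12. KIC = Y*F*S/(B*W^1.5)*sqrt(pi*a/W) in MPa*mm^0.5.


KIC = 1.12*132*27/(4.1*9.4^1.5)*sqrt(pi*3.54/9.4) = 36.74

36.74


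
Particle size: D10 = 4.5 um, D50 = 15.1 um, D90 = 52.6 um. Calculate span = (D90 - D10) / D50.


Span = (52.6 - 4.5) / 15.1 = 48.1 / 15.1 = 3.185

3.185


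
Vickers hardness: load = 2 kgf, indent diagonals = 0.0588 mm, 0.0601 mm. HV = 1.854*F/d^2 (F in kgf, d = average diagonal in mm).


d_avg = (0.0588+0.0601)/2 = 0.05945 mm
HV = 1.854*2/0.05945^2 = 1049

1049


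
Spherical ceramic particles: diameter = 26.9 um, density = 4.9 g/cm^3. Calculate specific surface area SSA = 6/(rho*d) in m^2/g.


SSA = 6 / (4.9 * 26.9) = 0.046 m^2/g

0.046


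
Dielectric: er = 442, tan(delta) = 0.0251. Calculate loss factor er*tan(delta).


Loss = 442 * 0.0251 = 11.094

11.094


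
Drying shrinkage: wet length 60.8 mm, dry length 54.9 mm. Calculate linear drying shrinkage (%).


DS = (60.8 - 54.9) / 60.8 * 100 = 9.7%

9.7


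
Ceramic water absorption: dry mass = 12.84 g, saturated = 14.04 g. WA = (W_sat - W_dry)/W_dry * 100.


WA = (14.04 - 12.84) / 12.84 * 100 = 9.35%

9.35


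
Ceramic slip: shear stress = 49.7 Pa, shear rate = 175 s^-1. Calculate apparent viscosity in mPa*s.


eta = tau/gamma * 1000 = 49.7/175 * 1000 = 284.0 mPa*s

284.0


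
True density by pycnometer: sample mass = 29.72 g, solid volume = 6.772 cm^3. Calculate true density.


TD = 29.72 / 6.772 = 4.389 g/cm^3

4.389


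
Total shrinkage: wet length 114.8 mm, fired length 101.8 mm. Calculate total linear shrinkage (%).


TS = (114.8 - 101.8) / 114.8 * 100 = 11.32%

11.32


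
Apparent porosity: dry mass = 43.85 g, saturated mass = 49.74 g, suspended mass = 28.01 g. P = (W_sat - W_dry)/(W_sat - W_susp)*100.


P = (49.74 - 43.85) / (49.74 - 28.01) * 100 = 5.89 / 21.73 * 100 = 27.1%

27.1


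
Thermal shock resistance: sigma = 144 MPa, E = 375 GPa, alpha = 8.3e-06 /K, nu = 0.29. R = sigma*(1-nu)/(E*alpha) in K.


R = 144*(1-0.29)/(375*1000*8.3e-06) = 33 K

33


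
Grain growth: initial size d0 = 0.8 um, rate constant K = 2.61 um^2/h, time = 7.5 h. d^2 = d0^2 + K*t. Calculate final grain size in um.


d^2 = 0.8^2 + 2.61*7.5 = 20.215
d = sqrt(20.215) = 4.5 um

4.5


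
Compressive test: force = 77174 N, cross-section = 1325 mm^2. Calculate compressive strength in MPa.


CS = 77174 / 1325 = 58.2 MPa

58.2


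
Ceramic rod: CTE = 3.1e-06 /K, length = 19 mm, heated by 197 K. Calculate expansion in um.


dL = 3.1e-06 * 19 * 197 * 1000 = 11.603 um

11.603


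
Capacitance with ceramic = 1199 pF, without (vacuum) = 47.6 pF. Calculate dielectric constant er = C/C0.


er = 1199 / 47.6 = 25.19

25.19


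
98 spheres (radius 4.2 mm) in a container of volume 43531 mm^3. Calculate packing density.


V_sphere = 4/3*pi*4.2^3 = 310.3391 mm^3
Total V = 98*310.3391 = 30413.2318 mm^3
PD = 30413.2318 / 43531 = 0.699

0.699


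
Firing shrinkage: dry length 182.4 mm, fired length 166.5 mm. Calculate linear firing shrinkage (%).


FS = (182.4 - 166.5) / 182.4 * 100 = 8.72%

8.72


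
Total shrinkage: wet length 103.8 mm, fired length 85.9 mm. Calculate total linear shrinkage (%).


TS = (103.8 - 85.9) / 103.8 * 100 = 17.24%

17.24


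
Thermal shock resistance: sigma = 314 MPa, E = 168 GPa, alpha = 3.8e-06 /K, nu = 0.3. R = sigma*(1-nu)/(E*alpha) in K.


R = 314*(1-0.3)/(168*1000*3.8e-06) = 344 K

344


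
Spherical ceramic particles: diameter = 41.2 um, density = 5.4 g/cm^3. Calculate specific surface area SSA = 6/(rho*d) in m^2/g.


SSA = 6 / (5.4 * 41.2) = 0.027 m^2/g

0.027


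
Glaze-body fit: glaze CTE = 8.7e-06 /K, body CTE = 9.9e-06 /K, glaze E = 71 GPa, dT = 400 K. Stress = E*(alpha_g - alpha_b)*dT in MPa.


Stress = 71*1000*(8.7e-06 - 9.9e-06)*400 = -34.1 MPa

-34.1


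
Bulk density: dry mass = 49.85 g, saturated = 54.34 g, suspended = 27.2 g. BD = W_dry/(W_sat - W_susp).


BD = 49.85 / (54.34 - 27.2) = 49.85 / 27.14 = 1.837 g/cm^3

1.837


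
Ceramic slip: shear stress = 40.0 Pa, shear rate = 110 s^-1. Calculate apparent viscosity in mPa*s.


eta = tau/gamma * 1000 = 40.0/110 * 1000 = 363.6 mPa*s

363.6


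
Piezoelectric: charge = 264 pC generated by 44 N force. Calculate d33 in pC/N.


d33 = 264 / 44 = 6.0 pC/N

6.0


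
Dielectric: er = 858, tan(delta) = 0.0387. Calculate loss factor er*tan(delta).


Loss = 858 * 0.0387 = 33.205

33.205


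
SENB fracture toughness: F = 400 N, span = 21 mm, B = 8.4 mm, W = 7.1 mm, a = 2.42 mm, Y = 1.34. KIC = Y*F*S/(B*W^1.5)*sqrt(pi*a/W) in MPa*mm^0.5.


KIC = 1.34*400*21/(8.4*7.1^1.5)*sqrt(pi*2.42/7.1) = 73.29

73.29


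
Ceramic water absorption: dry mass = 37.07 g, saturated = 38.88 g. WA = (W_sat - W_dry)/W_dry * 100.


WA = (38.88 - 37.07) / 37.07 * 100 = 4.88%

4.88


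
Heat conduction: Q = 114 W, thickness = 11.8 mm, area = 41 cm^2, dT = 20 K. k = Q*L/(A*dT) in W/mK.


k = 114*11.8/1000/(41/10000*20) = 16.4 W/mK

16.4


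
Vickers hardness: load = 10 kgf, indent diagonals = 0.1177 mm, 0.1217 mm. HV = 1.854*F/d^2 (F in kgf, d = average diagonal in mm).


d_avg = (0.1177+0.1217)/2 = 0.1197 mm
HV = 1.854*10/0.1197^2 = 1294

1294


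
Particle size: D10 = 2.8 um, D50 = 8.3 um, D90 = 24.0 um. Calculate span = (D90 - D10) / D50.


Span = (24.0 - 2.8) / 8.3 = 21.2 / 8.3 = 2.554

2.554


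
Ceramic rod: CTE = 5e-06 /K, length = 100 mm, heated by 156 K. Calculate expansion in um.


dL = 5e-06 * 100 * 156 * 1000 = 78.0 um

78.0


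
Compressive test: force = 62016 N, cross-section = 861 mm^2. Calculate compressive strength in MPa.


CS = 62016 / 861 = 72.0 MPa

72.0


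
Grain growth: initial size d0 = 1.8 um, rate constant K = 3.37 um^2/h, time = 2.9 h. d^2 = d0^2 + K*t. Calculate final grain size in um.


d^2 = 1.8^2 + 3.37*2.9 = 13.013
d = sqrt(13.013) = 3.61 um

3.61


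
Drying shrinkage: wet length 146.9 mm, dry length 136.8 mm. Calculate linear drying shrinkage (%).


DS = (146.9 - 136.8) / 146.9 * 100 = 6.88%

6.88


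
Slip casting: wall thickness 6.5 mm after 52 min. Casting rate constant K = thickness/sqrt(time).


K = 6.5 / sqrt(52) = 6.5 / 7.2111 = 0.901 mm/min^0.5

0.901


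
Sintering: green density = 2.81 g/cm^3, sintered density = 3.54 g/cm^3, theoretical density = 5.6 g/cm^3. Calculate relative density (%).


Relative = 3.54 / 5.6 * 100 = 63.2%

63.2


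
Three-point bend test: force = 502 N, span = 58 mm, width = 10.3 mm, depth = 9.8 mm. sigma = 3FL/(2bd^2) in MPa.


sigma = 3*502*58/(2*10.3*9.8^2) = 44.2 MPa

44.2


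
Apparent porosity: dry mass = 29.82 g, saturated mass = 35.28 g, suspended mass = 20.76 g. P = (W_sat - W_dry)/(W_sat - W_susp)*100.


P = (35.28 - 29.82) / (35.28 - 20.76) * 100 = 5.46 / 14.52 * 100 = 37.6%

37.6


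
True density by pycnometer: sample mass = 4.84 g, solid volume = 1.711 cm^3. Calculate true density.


TD = 4.84 / 1.711 = 2.829 g/cm^3

2.829


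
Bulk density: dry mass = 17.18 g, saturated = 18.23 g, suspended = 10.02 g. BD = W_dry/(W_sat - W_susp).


BD = 17.18 / (18.23 - 10.02) = 17.18 / 8.21 = 2.093 g/cm^3

2.093


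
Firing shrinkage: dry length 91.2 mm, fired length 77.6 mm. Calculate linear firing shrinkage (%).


FS = (91.2 - 77.6) / 91.2 * 100 = 14.91%

14.91


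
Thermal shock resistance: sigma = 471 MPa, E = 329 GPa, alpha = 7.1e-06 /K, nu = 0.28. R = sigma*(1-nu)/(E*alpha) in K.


R = 471*(1-0.28)/(329*1000*7.1e-06) = 145 K

145


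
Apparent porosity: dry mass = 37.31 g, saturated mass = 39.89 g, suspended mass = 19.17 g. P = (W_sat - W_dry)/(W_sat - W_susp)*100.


P = (39.89 - 37.31) / (39.89 - 19.17) * 100 = 2.58 / 20.72 * 100 = 12.5%

12.5


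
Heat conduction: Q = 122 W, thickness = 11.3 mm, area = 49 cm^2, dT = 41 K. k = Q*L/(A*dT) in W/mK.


k = 122*11.3/1000/(49/10000*41) = 6.86 W/mK

6.86


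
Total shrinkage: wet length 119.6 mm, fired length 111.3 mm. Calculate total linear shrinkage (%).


TS = (119.6 - 111.3) / 119.6 * 100 = 6.94%

6.94


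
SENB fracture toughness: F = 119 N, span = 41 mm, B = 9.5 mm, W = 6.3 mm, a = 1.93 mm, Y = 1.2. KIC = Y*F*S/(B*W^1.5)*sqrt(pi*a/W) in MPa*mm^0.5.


KIC = 1.2*119*41/(9.5*6.3^1.5)*sqrt(pi*1.93/6.3) = 38.23

38.23


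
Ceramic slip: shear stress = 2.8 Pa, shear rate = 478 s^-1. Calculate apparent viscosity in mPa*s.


eta = tau/gamma * 1000 = 2.8/478 * 1000 = 5.9 mPa*s

5.9


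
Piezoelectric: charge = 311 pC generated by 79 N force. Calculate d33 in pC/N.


d33 = 311 / 79 = 3.9 pC/N

3.9


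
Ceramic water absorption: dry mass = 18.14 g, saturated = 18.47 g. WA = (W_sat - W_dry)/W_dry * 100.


WA = (18.47 - 18.14) / 18.14 * 100 = 1.82%

1.82


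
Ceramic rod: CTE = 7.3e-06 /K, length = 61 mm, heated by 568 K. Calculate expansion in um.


dL = 7.3e-06 * 61 * 568 * 1000 = 252.93 um

252.93


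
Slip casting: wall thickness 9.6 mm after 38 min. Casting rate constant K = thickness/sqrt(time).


K = 9.6 / sqrt(38) = 9.6 / 6.1644 = 1.557 mm/min^0.5

1.557


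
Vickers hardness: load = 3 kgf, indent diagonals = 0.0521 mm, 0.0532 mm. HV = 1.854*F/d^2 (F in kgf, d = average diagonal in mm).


d_avg = (0.0521+0.0532)/2 = 0.05265 mm
HV = 1.854*3/0.05265^2 = 2006

2006


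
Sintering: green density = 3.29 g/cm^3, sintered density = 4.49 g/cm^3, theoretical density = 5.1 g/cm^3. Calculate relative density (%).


Relative = 4.49 / 5.1 * 100 = 88.0%

88.0


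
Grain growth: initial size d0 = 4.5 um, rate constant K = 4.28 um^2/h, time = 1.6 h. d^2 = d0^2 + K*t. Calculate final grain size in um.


d^2 = 4.5^2 + 4.28*1.6 = 27.098
d = sqrt(27.098) = 5.21 um

5.21


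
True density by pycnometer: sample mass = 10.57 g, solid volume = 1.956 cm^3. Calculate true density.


TD = 10.57 / 1.956 = 5.404 g/cm^3

5.404


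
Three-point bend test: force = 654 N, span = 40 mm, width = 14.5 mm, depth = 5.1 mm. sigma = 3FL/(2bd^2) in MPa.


sigma = 3*654*40/(2*14.5*5.1^2) = 104.0 MPa

104.0


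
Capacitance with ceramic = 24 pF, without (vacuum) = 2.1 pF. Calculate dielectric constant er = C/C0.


er = 24 / 2.1 = 11.43

11.43


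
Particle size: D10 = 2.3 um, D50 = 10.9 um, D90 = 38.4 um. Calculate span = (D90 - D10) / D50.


Span = (38.4 - 2.3) / 10.9 = 36.1 / 10.9 = 3.312

3.312


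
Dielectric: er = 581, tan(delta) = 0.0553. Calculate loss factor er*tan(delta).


Loss = 581 * 0.0553 = 32.129

32.129


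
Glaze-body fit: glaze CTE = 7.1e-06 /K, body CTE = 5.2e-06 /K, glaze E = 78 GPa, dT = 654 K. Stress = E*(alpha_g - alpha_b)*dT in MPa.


Stress = 78*1000*(7.1e-06 - 5.2e-06)*654 = 96.9 MPa

96.9


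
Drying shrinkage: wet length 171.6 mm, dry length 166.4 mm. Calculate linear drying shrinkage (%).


DS = (171.6 - 166.4) / 171.6 * 100 = 3.03%

3.03


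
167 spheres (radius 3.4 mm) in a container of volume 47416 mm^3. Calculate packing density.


V_sphere = 4/3*pi*3.4^3 = 164.6362 mm^3
Total V = 167*164.6362 = 27494.2454 mm^3
PD = 27494.2454 / 47416 = 0.58

0.58


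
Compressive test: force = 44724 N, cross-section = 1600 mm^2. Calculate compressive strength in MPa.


CS = 44724 / 1600 = 28.0 MPa

28.0


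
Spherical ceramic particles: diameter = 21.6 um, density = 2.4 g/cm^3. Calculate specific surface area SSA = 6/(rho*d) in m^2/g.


SSA = 6 / (2.4 * 21.6) = 0.116 m^2/g

0.116


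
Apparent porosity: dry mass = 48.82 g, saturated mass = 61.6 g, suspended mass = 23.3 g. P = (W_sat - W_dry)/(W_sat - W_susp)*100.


P = (61.6 - 48.82) / (61.6 - 23.3) * 100 = 12.78 / 38.3 * 100 = 33.4%

33.4


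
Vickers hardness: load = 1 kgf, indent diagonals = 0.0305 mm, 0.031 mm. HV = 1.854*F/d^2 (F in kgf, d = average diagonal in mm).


d_avg = (0.0305+0.031)/2 = 0.03075 mm
HV = 1.854*1/0.03075^2 = 1961

1961


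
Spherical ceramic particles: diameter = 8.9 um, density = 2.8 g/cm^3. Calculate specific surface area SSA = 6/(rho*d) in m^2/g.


SSA = 6 / (2.8 * 8.9) = 0.241 m^2/g

0.241


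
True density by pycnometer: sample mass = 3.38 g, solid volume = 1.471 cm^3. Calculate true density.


TD = 3.38 / 1.471 = 2.298 g/cm^3

2.298


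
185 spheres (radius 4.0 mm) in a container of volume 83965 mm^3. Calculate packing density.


V_sphere = 4/3*pi*4.0^3 = 268.0826 mm^3
Total V = 185*268.0826 = 49595.281 mm^3
PD = 49595.281 / 83965 = 0.591

0.591


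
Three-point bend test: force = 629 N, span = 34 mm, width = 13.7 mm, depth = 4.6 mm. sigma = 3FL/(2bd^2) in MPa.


sigma = 3*629*34/(2*13.7*4.6^2) = 110.7 MPa

110.7


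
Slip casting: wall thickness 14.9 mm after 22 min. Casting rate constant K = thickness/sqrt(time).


K = 14.9 / sqrt(22) = 14.9 / 4.6904 = 3.177 mm/min^0.5

3.177


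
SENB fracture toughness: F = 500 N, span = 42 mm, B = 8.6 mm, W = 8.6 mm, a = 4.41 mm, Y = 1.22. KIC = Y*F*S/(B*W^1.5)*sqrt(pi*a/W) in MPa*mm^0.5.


KIC = 1.22*500*42/(8.6*8.6^1.5)*sqrt(pi*4.41/8.6) = 149.93

149.93


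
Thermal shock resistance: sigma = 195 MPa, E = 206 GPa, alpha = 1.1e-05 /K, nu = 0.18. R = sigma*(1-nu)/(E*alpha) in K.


R = 195*(1-0.18)/(206*1000*1.1e-05) = 71 K

71


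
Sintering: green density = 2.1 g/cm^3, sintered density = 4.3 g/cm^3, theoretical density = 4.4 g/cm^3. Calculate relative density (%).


Relative = 4.3 / 4.4 * 100 = 97.7%

97.7


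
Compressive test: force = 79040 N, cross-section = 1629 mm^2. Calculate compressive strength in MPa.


CS = 79040 / 1629 = 48.5 MPa

48.5


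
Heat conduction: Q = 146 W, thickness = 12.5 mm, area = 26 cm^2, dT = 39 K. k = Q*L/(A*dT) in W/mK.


k = 146*12.5/1000/(26/10000*39) = 18.0 W/mK

18.0


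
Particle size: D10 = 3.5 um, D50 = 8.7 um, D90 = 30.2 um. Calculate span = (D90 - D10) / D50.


Span = (30.2 - 3.5) / 8.7 = 26.7 / 8.7 = 3.069

3.069


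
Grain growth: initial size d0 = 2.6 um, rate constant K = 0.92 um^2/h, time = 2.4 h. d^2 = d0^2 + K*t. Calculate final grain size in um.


d^2 = 2.6^2 + 0.92*2.4 = 8.968
d = sqrt(8.968) = 2.99 um

2.99


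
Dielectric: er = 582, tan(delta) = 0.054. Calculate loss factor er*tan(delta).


Loss = 582 * 0.054 = 31.428

31.428


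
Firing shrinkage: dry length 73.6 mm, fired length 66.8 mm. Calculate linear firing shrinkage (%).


FS = (73.6 - 66.8) / 73.6 * 100 = 9.24%

9.24


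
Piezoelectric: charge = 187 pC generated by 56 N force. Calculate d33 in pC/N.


d33 = 187 / 56 = 3.3 pC/N

3.3


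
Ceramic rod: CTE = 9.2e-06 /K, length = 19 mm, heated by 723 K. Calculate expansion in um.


dL = 9.2e-06 * 19 * 723 * 1000 = 126.38 um

126.38


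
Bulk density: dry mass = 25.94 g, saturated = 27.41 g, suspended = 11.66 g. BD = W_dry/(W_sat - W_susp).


BD = 25.94 / (27.41 - 11.66) = 25.94 / 15.75 = 1.647 g/cm^3

1.647


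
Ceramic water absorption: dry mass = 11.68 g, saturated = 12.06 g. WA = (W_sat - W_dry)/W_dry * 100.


WA = (12.06 - 11.68) / 11.68 * 100 = 3.25%

3.25


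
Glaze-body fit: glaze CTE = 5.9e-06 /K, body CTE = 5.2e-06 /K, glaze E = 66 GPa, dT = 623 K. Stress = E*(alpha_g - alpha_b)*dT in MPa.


Stress = 66*1000*(5.9e-06 - 5.2e-06)*623 = 28.8 MPa

28.8


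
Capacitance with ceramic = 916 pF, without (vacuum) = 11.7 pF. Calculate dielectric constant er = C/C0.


er = 916 / 11.7 = 78.29

78.29
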